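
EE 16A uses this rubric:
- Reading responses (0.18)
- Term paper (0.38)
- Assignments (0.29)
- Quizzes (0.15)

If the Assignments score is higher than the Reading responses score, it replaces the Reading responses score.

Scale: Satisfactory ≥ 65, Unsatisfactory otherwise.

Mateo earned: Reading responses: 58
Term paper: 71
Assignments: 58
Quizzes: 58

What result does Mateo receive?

Assignments (58) ≤ Reading responses (58), so Reading responses stays at 58.
Weighted total:
  Reading responses 58 × 0.18 = 10.44
  Term paper 71 × 0.38 = 26.98
  Assignments 58 × 0.29 = 16.82
  Quizzes 58 × 0.15 = 8.7
Sum = 62.94
62.94 < 65 → Unsatisfactory

Unsatisfactory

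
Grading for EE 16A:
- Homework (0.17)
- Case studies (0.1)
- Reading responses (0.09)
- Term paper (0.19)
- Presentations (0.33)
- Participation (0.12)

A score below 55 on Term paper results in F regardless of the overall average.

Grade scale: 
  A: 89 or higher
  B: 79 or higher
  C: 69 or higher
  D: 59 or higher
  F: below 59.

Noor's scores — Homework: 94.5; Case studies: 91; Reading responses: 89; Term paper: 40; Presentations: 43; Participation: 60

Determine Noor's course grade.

Term paper score 40 < 55: minimum not met.
Weighted total:
  Homework 94.5 × 0.17 = 16.065
  Case studies 91 × 0.1 = 9.1
  Reading responses 89 × 0.09 = 8.01
  Term paper 40 × 0.19 = 7.6
  Presentations 43 × 0.33 = 14.19
  Participation 60 × 0.12 = 7.2
Sum = 62.165
Because the Term paper minimum was not met, the result is F.

F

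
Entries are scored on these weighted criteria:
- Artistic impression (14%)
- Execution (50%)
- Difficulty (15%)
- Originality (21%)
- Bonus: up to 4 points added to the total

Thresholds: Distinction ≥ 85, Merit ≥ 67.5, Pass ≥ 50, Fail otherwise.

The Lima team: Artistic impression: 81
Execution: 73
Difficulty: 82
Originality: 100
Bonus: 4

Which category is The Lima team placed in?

Weighted total:
  Artistic impression 81 × 0.14 = 11.34
  Execution 73 × 0.5 = 36.5
  Difficulty 82 × 0.15 = 12.3
  Originality 100 × 0.21 = 21
Sum = 81.14
Bonus: 81.14 + 4 = 85.14
85.14 ≥ 85 → Distinction

Distinction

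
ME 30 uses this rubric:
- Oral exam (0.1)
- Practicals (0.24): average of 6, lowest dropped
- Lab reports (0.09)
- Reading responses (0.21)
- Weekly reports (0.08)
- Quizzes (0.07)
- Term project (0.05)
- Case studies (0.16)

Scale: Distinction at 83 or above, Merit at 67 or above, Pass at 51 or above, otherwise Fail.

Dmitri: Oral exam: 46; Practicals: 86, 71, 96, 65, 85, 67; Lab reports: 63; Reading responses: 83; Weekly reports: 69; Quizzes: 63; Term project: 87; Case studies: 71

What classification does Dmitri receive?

Merit

Practicals: drop 65 → average of remaining 5 = 405/5 = 81
Weighted total:
  Oral exam 46 × 0.1 = 4.6
  Practicals 81 × 0.24 = 19.44
  Lab reports 63 × 0.09 = 5.67
  Reading responses 83 × 0.21 = 17.43
  Weekly reports 69 × 0.08 = 5.52
  Quizzes 63 × 0.07 = 4.41
  Term project 87 × 0.05 = 4.35
  Case studies 71 × 0.16 = 11.36
Sum = 72.78
72.78 is ≥ 67 and < 83 → Merit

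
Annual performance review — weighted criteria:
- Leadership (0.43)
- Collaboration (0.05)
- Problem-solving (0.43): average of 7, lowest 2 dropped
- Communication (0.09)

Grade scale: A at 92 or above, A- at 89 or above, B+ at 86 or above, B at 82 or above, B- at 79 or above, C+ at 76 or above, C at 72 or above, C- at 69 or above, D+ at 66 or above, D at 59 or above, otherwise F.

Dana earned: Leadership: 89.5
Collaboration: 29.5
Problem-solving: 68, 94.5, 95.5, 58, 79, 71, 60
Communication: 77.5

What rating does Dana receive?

B

Problem-solving: drop 58, 60 → average of remaining 5 = 408/5 = 81.6
Weighted total:
  Leadership 89.5 × 0.43 = 38.485
  Collaboration 29.5 × 0.05 = 1.475
  Problem-solving 81.6 × 0.43 = 35.088
  Communication 77.5 × 0.09 = 6.975
Sum = 82.023
82.023 is ≥ 82 and < 86 → B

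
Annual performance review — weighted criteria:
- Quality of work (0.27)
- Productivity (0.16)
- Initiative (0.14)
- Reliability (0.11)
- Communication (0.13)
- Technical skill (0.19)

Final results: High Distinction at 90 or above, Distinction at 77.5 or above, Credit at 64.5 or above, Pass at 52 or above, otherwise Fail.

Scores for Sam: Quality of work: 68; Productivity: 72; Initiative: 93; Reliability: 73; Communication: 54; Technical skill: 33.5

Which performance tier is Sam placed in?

Pass

Weighted total:
  Quality of work 68 × 0.27 = 18.36
  Productivity 72 × 0.16 = 11.52
  Initiative 93 × 0.14 = 13.02
  Reliability 73 × 0.11 = 8.03
  Communication 54 × 0.13 = 7.02
  Technical skill 33.5 × 0.19 = 6.365
Sum = 64.315
64.315 is ≥ 52 and < 64.5 → Pass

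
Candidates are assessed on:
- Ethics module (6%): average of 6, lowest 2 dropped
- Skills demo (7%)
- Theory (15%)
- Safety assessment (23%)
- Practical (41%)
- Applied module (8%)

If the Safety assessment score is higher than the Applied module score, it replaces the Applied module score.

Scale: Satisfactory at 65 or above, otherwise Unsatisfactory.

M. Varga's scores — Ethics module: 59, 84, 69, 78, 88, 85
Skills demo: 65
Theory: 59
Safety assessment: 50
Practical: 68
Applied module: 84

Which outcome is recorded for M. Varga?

Unsatisfactory

Ethics module: drop 59, 69 → average of remaining 4 = 335/4 = 83.75
Safety assessment (50) ≤ Applied module (84), so Applied module stays at 84.
Weighted total:
  Ethics module 83.75 × 0.06 = 5.025
  Skills demo 65 × 0.07 = 4.55
  Theory 59 × 0.15 = 8.85
  Safety assessment 50 × 0.23 = 11.5
  Practical 68 × 0.41 = 27.88
  Applied module 84 × 0.08 = 6.72
Sum = 64.525
64.525 < 65 → Unsatisfactory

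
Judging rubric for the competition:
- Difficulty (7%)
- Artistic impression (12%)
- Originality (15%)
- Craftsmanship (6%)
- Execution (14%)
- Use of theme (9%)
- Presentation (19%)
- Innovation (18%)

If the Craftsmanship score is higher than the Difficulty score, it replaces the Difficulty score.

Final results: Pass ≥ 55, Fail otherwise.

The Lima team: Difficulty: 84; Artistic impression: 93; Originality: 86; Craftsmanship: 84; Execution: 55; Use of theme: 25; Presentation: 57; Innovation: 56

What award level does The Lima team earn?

Pass

Craftsmanship (84) ≤ Difficulty (84), so Difficulty stays at 84.
Weighted total:
  Difficulty 84 × 0.07 = 5.88
  Artistic impression 93 × 0.12 = 11.16
  Originality 86 × 0.15 = 12.9
  Craftsmanship 84 × 0.06 = 5.04
  Execution 55 × 0.14 = 7.7
  Use of theme 25 × 0.09 = 2.25
  Presentation 57 × 0.19 = 10.83
  Innovation 56 × 0.18 = 10.08
Sum = 65.84
65.84 ≥ 55 → Pass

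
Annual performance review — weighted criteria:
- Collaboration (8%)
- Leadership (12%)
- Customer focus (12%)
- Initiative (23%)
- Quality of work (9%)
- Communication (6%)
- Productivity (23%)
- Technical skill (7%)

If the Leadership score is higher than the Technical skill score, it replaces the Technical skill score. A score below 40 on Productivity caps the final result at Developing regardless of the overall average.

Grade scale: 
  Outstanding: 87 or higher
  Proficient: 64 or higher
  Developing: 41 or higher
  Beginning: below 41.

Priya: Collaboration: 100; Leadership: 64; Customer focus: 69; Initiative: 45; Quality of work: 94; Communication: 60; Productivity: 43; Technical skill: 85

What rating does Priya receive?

Developing

Leadership (64) ≤ Technical skill (85), so Technical skill stays at 85.
Productivity score 43 ≥ 40: minimum met.
Weighted total:
  Collaboration 100 × 0.08 = 8
  Leadership 64 × 0.12 = 7.68
  Customer focus 69 × 0.12 = 8.28
  Initiative 45 × 0.23 = 10.35
  Quality of work 94 × 0.09 = 8.46
  Communication 60 × 0.06 = 3.6
  Productivity 43 × 0.23 = 9.89
  Technical skill 85 × 0.07 = 5.95
Sum = 62.21
62.21 is ≥ 41 and < 64 → Developing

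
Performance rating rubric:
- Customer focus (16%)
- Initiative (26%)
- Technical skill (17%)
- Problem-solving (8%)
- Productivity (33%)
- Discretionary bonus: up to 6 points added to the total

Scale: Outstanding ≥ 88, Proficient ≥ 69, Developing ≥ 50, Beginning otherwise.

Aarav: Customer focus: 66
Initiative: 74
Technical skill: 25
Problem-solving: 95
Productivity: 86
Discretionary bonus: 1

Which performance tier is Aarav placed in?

Weighted total:
  Customer focus 66 × 0.16 = 10.56
  Initiative 74 × 0.26 = 19.24
  Technical skill 25 × 0.17 = 4.25
  Problem-solving 95 × 0.08 = 7.6
  Productivity 86 × 0.33 = 28.38
Sum = 70.03
Discretionary bonus: 70.03 + 1 = 71.03
71.03 is ≥ 69 and < 88 → Proficient

Proficient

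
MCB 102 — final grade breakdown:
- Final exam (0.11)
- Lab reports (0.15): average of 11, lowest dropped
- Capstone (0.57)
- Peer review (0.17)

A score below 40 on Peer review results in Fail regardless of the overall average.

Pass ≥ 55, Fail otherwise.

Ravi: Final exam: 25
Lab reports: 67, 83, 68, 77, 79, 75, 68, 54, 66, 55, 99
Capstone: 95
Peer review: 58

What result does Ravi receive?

Lab reports: drop 54 → average of remaining 10 = 737/10 = 73.7
Peer review score 58 ≥ 40: minimum met.
Weighted total:
  Final exam 25 × 0.11 = 2.75
  Lab reports 73.7 × 0.15 = 11.055
  Capstone 95 × 0.57 = 54.15
  Peer review 58 × 0.17 = 9.86
Sum = 77.815
77.815 ≥ 55 → Pass

Pass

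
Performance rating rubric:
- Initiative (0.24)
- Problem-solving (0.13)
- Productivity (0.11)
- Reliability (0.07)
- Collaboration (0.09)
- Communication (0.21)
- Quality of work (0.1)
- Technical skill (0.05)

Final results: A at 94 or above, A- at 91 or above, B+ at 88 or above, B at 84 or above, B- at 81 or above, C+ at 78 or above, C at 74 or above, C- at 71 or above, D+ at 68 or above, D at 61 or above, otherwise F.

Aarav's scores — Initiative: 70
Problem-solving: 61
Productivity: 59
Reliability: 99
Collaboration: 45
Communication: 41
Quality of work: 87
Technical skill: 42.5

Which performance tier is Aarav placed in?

Weighted total:
  Initiative 70 × 0.24 = 16.8
  Problem-solving 61 × 0.13 = 7.93
  Productivity 59 × 0.11 = 6.49
  Reliability 99 × 0.07 = 6.93
  Collaboration 45 × 0.09 = 4.05
  Communication 41 × 0.21 = 8.61
  Quality of work 87 × 0.1 = 8.7
  Technical skill 42.5 × 0.05 = 2.125
Sum = 61.635
61.635 is ≥ 61 and < 68 → D

D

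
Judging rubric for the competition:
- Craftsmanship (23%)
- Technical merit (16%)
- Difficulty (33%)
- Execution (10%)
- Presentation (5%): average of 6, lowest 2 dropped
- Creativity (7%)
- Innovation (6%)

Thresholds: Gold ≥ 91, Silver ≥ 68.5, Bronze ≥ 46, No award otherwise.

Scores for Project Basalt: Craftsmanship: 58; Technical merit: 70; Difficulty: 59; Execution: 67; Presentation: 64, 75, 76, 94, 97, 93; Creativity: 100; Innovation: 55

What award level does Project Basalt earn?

Presentation: drop 64, 75 → average of remaining 4 = 360/4 = 90
Weighted total:
  Craftsmanship 58 × 0.23 = 13.34
  Technical merit 70 × 0.16 = 11.2
  Difficulty 59 × 0.33 = 19.47
  Execution 67 × 0.1 = 6.7
  Presentation 90 × 0.05 = 4.5
  Creativity 100 × 0.07 = 7
  Innovation 55 × 0.06 = 3.3
Sum = 65.51
65.51 is ≥ 46 and < 68.5 → Bronze

Bronze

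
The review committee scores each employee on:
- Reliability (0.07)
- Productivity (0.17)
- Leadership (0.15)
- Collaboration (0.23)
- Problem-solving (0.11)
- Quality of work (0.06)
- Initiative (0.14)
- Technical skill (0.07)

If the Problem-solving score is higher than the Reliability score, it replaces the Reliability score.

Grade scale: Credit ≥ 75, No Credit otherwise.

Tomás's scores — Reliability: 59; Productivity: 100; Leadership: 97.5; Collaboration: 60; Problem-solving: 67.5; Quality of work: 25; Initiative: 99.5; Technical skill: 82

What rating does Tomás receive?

Problem-solving (67.5) > Reliability (59), so Reliability counts as 67.5.
Weighted total:
  Reliability 67.5 × 0.07 = 4.725
  Productivity 100 × 0.17 = 17
  Leadership 97.5 × 0.15 = 14.625
  Collaboration 60 × 0.23 = 13.8
  Problem-solving 67.5 × 0.11 = 7.425
  Quality of work 25 × 0.06 = 1.5
  Initiative 99.5 × 0.14 = 13.93
  Technical skill 82 × 0.07 = 5.74
Sum = 78.745
78.745 ≥ 75 → Credit

Credit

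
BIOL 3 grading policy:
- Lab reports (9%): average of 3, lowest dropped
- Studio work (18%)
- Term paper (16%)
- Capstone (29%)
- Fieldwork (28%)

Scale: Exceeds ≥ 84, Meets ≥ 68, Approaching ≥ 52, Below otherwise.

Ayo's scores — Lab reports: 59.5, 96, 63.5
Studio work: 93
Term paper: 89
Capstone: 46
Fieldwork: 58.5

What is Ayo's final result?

Lab reports: drop 59.5 → average of remaining 2 = 159.5/2 = 79.75
Weighted total:
  Lab reports 79.75 × 0.09 = 7.1775
  Studio work 93 × 0.18 = 16.74
  Term paper 89 × 0.16 = 14.24
  Capstone 46 × 0.29 = 13.34
  Fieldwork 58.5 × 0.28 = 16.38
Sum = 67.8775
67.8775 is ≥ 52 and < 68 → Approaching

Approaching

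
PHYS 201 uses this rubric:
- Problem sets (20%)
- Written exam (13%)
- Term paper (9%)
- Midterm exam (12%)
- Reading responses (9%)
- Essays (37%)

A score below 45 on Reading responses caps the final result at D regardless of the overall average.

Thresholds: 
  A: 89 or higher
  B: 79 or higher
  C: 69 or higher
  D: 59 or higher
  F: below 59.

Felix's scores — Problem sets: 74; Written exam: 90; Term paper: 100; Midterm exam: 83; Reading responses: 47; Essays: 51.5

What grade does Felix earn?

D

Reading responses score 47 ≥ 45: minimum met.
Weighted total:
  Problem sets 74 × 0.2 = 14.8
  Written exam 90 × 0.13 = 11.7
  Term paper 100 × 0.09 = 9
  Midterm exam 83 × 0.12 = 9.96
  Reading responses 47 × 0.09 = 4.23
  Essays 51.5 × 0.37 = 19.055
Sum = 68.745
68.745 is ≥ 59 and < 69 → D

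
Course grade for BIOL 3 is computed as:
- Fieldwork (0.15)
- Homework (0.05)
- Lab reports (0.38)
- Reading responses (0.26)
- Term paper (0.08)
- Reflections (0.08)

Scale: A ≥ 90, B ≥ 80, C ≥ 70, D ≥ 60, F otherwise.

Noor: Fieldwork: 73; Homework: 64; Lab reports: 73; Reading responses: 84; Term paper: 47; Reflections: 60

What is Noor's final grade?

C

Weighted total:
  Fieldwork 73 × 0.15 = 10.95
  Homework 64 × 0.05 = 3.2
  Lab reports 73 × 0.38 = 27.74
  Reading responses 84 × 0.26 = 21.84
  Term paper 47 × 0.08 = 3.76
  Reflections 60 × 0.08 = 4.8
Sum = 72.29
72.29 is ≥ 70 and < 80 → C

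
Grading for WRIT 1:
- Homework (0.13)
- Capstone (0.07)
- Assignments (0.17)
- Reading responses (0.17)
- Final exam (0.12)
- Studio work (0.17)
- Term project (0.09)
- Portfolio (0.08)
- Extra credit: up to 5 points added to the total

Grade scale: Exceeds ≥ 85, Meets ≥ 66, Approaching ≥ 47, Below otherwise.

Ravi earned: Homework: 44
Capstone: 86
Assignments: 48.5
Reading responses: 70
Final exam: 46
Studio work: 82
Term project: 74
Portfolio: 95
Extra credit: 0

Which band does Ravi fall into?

Approaching

Weighted total:
  Homework 44 × 0.13 = 5.72
  Capstone 86 × 0.07 = 6.02
  Assignments 48.5 × 0.17 = 8.245
  Reading responses 70 × 0.17 = 11.9
  Final exam 46 × 0.12 = 5.52
  Studio work 82 × 0.17 = 13.94
  Term project 74 × 0.09 = 6.66
  Portfolio 95 × 0.08 = 7.6
Sum = 65.605
Extra credit: 65.605 + 0 = 65.605
65.605 is ≥ 47 and < 66 → Approaching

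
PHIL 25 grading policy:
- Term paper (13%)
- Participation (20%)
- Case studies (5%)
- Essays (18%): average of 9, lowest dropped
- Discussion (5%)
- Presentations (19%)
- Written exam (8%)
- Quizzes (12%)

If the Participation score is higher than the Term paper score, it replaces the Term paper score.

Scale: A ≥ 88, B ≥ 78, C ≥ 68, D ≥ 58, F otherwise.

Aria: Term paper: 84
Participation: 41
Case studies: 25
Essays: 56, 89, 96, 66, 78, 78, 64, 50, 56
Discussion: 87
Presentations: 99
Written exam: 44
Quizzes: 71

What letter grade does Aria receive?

C

Essays: drop 50 → average of remaining 8 = 583/8 = 72.875
Participation (41) ≤ Term paper (84), so Term paper stays at 84.
Weighted total:
  Term paper 84 × 0.13 = 10.92
  Participation 41 × 0.2 = 8.2
  Case studies 25 × 0.05 = 1.25
  Essays 72.875 × 0.18 = 13.1175
  Discussion 87 × 0.05 = 4.35
  Presentations 99 × 0.19 = 18.81
  Written exam 44 × 0.08 = 3.52
  Quizzes 71 × 0.12 = 8.52
Sum = 68.6875
68.6875 is ≥ 68 and < 78 → C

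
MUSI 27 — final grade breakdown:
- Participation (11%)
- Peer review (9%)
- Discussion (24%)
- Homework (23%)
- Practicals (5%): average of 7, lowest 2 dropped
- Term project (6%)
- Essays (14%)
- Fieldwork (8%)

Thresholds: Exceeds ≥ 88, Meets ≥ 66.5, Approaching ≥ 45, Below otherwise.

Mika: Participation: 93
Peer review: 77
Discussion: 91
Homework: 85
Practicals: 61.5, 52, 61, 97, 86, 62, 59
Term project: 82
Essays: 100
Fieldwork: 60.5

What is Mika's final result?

Meets

Practicals: drop 52, 59 → average of remaining 5 = 367.5/5 = 73.5
Weighted total:
  Participation 93 × 0.11 = 10.23
  Peer review 77 × 0.09 = 6.93
  Discussion 91 × 0.24 = 21.84
  Homework 85 × 0.23 = 19.55
  Practicals 73.5 × 0.05 = 3.675
  Term project 82 × 0.06 = 4.92
  Essays 100 × 0.14 = 14
  Fieldwork 60.5 × 0.08 = 4.84
Sum = 85.985
85.985 is ≥ 66.5 and < 88 → Meets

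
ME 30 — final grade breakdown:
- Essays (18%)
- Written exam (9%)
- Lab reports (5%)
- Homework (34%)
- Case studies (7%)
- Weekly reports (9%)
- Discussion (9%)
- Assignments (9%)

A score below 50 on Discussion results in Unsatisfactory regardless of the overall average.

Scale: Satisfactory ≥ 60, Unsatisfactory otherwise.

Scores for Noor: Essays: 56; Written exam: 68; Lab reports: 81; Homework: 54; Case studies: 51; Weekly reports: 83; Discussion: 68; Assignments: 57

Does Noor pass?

Satisfactory

Discussion score 68 ≥ 50: minimum met.
Weighted total:
  Essays 56 × 0.18 = 10.08
  Written exam 68 × 0.09 = 6.12
  Lab reports 81 × 0.05 = 4.05
  Homework 54 × 0.34 = 18.36
  Case studies 51 × 0.07 = 3.57
  Weekly reports 83 × 0.09 = 7.47
  Discussion 68 × 0.09 = 6.12
  Assignments 57 × 0.09 = 5.13
Sum = 60.9
60.9 ≥ 60 → Satisfactory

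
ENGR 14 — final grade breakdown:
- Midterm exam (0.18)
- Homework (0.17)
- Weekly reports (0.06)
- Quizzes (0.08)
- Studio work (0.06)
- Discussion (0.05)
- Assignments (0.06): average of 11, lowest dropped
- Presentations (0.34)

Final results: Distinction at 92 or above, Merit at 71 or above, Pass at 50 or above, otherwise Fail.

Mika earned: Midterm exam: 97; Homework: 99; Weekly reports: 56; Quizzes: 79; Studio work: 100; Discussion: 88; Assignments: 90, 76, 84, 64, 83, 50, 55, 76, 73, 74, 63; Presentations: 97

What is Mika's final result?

Assignments: drop 50 → average of remaining 10 = 738/10 = 73.8
Weighted total:
  Midterm exam 97 × 0.18 = 17.46
  Homework 99 × 0.17 = 16.83
  Weekly reports 56 × 0.06 = 3.36
  Quizzes 79 × 0.08 = 6.32
  Studio work 100 × 0.06 = 6
  Discussion 88 × 0.05 = 4.4
  Assignments 73.8 × 0.06 = 4.428
  Presentations 97 × 0.34 = 32.98
Sum = 91.778
91.778 is ≥ 71 and < 92 → Merit

Merit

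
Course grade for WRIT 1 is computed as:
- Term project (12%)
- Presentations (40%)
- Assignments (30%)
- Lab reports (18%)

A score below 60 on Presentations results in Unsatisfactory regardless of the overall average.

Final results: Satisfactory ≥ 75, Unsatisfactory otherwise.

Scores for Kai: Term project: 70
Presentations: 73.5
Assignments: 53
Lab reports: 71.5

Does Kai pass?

Unsatisfactory

Presentations score 73.5 ≥ 60: minimum met.
Weighted total:
  Term project 70 × 0.12 = 8.4
  Presentations 73.5 × 0.4 = 29.4
  Assignments 53 × 0.3 = 15.9
  Lab reports 71.5 × 0.18 = 12.87
Sum = 66.57
66.57 < 75 → Unsatisfactory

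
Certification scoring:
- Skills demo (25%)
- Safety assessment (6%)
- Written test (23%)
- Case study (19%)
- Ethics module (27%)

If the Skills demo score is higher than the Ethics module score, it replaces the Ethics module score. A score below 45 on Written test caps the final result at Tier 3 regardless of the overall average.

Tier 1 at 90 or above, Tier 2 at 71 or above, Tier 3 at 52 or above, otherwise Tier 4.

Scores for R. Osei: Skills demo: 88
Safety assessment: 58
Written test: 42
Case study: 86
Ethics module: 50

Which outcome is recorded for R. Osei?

Tier 3

Skills demo (88) > Ethics module (50), so Ethics module counts as 88.
Written test score 42 < 45: minimum not met.
Weighted total:
  Skills demo 88 × 0.25 = 22
  Safety assessment 58 × 0.06 = 3.48
  Written test 42 × 0.23 = 9.66
  Case study 86 × 0.19 = 16.34
  Ethics module 88 × 0.27 = 23.76
Sum = 75.24
75.24 would be Tier 2; cap at Tier 3 applies → Tier 3.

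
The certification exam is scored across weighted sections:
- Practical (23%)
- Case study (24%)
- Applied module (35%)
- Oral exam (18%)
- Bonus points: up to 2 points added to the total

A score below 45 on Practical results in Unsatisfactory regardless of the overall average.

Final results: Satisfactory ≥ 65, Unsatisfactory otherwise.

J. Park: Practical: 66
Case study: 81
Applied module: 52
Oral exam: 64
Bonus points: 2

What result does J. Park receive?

Satisfactory

Practical score 66 ≥ 45: minimum met.
Weighted total:
  Practical 66 × 0.23 = 15.18
  Case study 81 × 0.24 = 19.44
  Applied module 52 × 0.35 = 18.2
  Oral exam 64 × 0.18 = 11.52
Sum = 64.34
Bonus points: 64.34 + 2 = 66.34
66.34 ≥ 65 → Satisfactory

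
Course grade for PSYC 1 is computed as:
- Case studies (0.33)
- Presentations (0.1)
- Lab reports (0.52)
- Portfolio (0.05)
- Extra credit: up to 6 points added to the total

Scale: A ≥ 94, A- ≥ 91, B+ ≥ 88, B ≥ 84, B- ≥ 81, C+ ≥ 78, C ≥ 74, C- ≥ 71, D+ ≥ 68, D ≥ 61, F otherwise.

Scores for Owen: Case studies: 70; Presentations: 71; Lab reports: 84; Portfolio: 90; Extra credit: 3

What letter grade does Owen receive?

Weighted total:
  Case studies 70 × 0.33 = 23.1
  Presentations 71 × 0.1 = 7.1
  Lab reports 84 × 0.52 = 43.68
  Portfolio 90 × 0.05 = 4.5
Sum = 78.38
Extra credit: 78.38 + 3 = 81.38
81.38 is ≥ 81 and < 84 → B-

B-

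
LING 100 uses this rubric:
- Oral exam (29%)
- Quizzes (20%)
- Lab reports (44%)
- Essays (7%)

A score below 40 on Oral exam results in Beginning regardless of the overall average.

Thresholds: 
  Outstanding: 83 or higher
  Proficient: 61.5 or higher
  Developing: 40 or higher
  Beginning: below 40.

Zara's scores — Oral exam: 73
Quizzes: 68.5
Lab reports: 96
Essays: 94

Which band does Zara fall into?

Oral exam score 73 ≥ 40: minimum met.
Weighted total:
  Oral exam 73 × 0.29 = 21.17
  Quizzes 68.5 × 0.2 = 13.7
  Lab reports 96 × 0.44 = 42.24
  Essays 94 × 0.07 = 6.58
Sum = 83.69
83.69 ≥ 83 → Outstanding

Outstanding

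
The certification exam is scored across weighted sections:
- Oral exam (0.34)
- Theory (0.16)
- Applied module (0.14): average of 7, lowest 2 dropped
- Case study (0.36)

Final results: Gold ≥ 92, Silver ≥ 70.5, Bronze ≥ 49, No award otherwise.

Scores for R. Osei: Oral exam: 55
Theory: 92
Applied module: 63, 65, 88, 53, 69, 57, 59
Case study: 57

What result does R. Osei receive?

Applied module: drop 53, 57 → average of remaining 5 = 344/5 = 68.8
Weighted total:
  Oral exam 55 × 0.34 = 18.7
  Theory 92 × 0.16 = 14.72
  Applied module 68.8 × 0.14 = 9.632
  Case study 57 × 0.36 = 20.52
Sum = 63.572
63.572 is ≥ 49 and < 70.5 → Bronze

Bronze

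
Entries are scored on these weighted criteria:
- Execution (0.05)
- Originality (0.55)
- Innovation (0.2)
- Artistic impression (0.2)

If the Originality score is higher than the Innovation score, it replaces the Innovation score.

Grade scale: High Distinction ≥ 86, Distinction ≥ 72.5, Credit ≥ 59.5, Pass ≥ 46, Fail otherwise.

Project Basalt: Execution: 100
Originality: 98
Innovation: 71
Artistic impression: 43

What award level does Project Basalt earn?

High Distinction

Originality (98) > Innovation (71), so Innovation counts as 98.
Weighted total:
  Execution 100 × 0.05 = 5
  Originality 98 × 0.55 = 53.9
  Innovation 98 × 0.2 = 19.6
  Artistic impression 43 × 0.2 = 8.6
Sum = 87.1
87.1 ≥ 86 → High Distinction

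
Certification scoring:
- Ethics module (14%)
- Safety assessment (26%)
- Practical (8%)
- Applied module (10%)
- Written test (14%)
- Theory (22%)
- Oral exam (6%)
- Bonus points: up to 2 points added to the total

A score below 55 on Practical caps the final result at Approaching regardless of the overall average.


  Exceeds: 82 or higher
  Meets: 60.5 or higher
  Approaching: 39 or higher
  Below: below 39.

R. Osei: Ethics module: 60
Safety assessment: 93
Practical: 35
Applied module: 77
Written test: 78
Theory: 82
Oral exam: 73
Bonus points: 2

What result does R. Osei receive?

Approaching

Practical score 35 < 55: minimum not met.
Weighted total:
  Ethics module 60 × 0.14 = 8.4
  Safety assessment 93 × 0.26 = 24.18
  Practical 35 × 0.08 = 2.8
  Applied module 77 × 0.1 = 7.7
  Written test 78 × 0.14 = 10.92
  Theory 82 × 0.22 = 18.04
  Oral exam 73 × 0.06 = 4.38
Sum = 76.42
Bonus points: 76.42 + 2 = 78.42
78.42 would be Meets; cap at Approaching applies → Approaching.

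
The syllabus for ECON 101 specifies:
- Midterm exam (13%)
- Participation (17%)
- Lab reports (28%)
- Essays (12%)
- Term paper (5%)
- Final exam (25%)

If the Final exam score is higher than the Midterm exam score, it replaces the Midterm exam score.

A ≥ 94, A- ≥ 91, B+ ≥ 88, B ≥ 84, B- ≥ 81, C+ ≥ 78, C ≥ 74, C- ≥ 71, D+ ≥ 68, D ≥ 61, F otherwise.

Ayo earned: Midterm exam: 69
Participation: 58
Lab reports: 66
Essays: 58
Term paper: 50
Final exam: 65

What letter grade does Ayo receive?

D

Final exam (65) ≤ Midterm exam (69), so Midterm exam stays at 69.
Weighted total:
  Midterm exam 69 × 0.13 = 8.97
  Participation 58 × 0.17 = 9.86
  Lab reports 66 × 0.28 = 18.48
  Essays 58 × 0.12 = 6.96
  Term paper 50 × 0.05 = 2.5
  Final exam 65 × 0.25 = 16.25
Sum = 63.02
63.02 is ≥ 61 and < 68 → D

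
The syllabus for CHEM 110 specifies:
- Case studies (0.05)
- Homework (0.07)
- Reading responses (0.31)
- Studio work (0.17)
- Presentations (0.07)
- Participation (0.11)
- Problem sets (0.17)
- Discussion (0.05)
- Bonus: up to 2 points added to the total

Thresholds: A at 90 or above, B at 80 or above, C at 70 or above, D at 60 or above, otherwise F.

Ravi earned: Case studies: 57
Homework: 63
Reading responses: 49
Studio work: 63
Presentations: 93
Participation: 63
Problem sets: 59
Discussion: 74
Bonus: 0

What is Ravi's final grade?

Weighted total:
  Case studies 57 × 0.05 = 2.85
  Homework 63 × 0.07 = 4.41
  Reading responses 49 × 0.31 = 15.19
  Studio work 63 × 0.17 = 10.71
  Presentations 93 × 0.07 = 6.51
  Participation 63 × 0.11 = 6.93
  Problem sets 59 × 0.17 = 10.03
  Discussion 74 × 0.05 = 3.7
Sum = 60.33
Bonus: 60.33 + 0 = 60.33
60.33 is ≥ 60 and < 70 → D

D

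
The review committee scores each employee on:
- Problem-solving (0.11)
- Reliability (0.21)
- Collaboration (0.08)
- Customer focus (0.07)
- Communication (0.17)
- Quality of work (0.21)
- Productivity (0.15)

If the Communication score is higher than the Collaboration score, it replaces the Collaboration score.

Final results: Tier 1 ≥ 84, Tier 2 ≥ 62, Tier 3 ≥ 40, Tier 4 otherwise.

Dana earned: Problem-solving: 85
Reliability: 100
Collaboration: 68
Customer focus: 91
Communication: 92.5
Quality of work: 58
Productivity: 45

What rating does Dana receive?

Tier 2

Communication (92.5) > Collaboration (68), so Collaboration counts as 92.5.
Weighted total:
  Problem-solving 85 × 0.11 = 9.35
  Reliability 100 × 0.21 = 21
  Collaboration 92.5 × 0.08 = 7.4
  Customer focus 91 × 0.07 = 6.37
  Communication 92.5 × 0.17 = 15.725
  Quality of work 58 × 0.21 = 12.18
  Productivity 45 × 0.15 = 6.75
Sum = 78.775
78.775 is ≥ 62 and < 84 → Tier 2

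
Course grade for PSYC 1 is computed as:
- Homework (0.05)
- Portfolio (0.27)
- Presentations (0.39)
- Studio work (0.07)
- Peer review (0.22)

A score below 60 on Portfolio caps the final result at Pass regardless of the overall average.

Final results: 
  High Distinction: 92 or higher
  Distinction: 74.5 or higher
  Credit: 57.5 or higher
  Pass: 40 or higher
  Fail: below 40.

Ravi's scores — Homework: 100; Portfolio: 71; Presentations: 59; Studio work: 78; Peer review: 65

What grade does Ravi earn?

Portfolio score 71 ≥ 60: minimum met.
Weighted total:
  Homework 100 × 0.05 = 5
  Portfolio 71 × 0.27 = 19.17
  Presentations 59 × 0.39 = 23.01
  Studio work 78 × 0.07 = 5.46
  Peer review 65 × 0.22 = 14.3
Sum = 66.94
66.94 is ≥ 57.5 and < 74.5 → Credit

Credit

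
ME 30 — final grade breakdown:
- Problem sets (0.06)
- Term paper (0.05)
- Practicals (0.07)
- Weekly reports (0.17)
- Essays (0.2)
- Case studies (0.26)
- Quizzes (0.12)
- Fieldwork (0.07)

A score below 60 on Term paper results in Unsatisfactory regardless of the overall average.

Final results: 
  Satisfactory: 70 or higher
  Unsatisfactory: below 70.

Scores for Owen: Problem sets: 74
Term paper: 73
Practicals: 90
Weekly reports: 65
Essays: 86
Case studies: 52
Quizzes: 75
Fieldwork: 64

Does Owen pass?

Unsatisfactory

Term paper score 73 ≥ 60: minimum met.
Weighted total:
  Problem sets 74 × 0.06 = 4.44
  Term paper 73 × 0.05 = 3.65
  Practicals 90 × 0.07 = 6.3
  Weekly reports 65 × 0.17 = 11.05
  Essays 86 × 0.2 = 17.2
  Case studies 52 × 0.26 = 13.52
  Quizzes 75 × 0.12 = 9
  Fieldwork 64 × 0.07 = 4.48
Sum = 69.64
69.64 < 70 → Unsatisfactory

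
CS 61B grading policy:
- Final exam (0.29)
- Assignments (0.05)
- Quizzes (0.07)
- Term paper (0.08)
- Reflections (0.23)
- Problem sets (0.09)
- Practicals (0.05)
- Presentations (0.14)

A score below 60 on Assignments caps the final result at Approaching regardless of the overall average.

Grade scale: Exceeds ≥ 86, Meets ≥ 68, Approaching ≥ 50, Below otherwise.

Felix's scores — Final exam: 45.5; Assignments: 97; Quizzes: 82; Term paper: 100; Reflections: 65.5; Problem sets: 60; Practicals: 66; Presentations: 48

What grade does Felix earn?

Approaching

Assignments score 97 ≥ 60: minimum met.
Weighted total:
  Final exam 45.5 × 0.29 = 13.195
  Assignments 97 × 0.05 = 4.85
  Quizzes 82 × 0.07 = 5.74
  Term paper 100 × 0.08 = 8
  Reflections 65.5 × 0.23 = 15.065
  Problem sets 60 × 0.09 = 5.4
  Practicals 66 × 0.05 = 3.3
  Presentations 48 × 0.14 = 6.72
Sum = 62.27
62.27 is ≥ 50 and < 68 → Approaching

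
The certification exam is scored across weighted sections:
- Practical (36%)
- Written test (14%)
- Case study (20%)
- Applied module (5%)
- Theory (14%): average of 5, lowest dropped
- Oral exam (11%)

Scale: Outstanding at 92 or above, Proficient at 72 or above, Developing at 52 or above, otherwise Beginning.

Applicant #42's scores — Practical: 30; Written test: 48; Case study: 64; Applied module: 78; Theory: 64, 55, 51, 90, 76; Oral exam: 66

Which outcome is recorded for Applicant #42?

Beginning

Theory: drop 51 → average of remaining 4 = 285/4 = 71.25
Weighted total:
  Practical 30 × 0.36 = 10.8
  Written test 48 × 0.14 = 6.72
  Case study 64 × 0.2 = 12.8
  Applied module 78 × 0.05 = 3.9
  Theory 71.25 × 0.14 = 9.975
  Oral exam 66 × 0.11 = 7.26
Sum = 51.455
51.455 < 52 → Beginning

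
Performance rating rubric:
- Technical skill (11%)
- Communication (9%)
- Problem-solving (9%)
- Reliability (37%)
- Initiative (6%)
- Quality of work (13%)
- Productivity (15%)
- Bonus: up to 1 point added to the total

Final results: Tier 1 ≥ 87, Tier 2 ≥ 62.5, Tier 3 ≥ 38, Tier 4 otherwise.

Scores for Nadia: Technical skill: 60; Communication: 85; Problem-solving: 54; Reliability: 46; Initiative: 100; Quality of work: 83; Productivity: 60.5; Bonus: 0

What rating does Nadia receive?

Tier 3

Weighted total:
  Technical skill 60 × 0.11 = 6.6
  Communication 85 × 0.09 = 7.65
  Problem-solving 54 × 0.09 = 4.86
  Reliability 46 × 0.37 = 17.02
  Initiative 100 × 0.06 = 6
  Quality of work 83 × 0.13 = 10.79
  Productivity 60.5 × 0.15 = 9.075
Sum = 61.995
Bonus: 61.995 + 0 = 61.995
61.995 is ≥ 38 and < 62.5 → Tier 3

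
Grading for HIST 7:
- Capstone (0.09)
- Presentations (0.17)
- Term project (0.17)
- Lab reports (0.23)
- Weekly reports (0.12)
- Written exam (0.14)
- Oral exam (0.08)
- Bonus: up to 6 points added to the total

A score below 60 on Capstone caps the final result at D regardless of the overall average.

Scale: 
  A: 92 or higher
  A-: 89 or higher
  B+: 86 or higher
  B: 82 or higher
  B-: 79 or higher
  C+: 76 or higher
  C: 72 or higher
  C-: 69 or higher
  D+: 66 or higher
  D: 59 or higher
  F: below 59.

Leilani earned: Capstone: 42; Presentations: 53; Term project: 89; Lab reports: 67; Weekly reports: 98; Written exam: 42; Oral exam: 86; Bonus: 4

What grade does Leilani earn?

D

Capstone score 42 < 60: minimum not met.
Weighted total:
  Capstone 42 × 0.09 = 3.78
  Presentations 53 × 0.17 = 9.01
  Term project 89 × 0.17 = 15.13
  Lab reports 67 × 0.23 = 15.41
  Weekly reports 98 × 0.12 = 11.76
  Written exam 42 × 0.14 = 5.88
  Oral exam 86 × 0.08 = 6.88
Sum = 67.85
Bonus: 67.85 + 4 = 71.85
71.85 would be C-; cap at D applies → D.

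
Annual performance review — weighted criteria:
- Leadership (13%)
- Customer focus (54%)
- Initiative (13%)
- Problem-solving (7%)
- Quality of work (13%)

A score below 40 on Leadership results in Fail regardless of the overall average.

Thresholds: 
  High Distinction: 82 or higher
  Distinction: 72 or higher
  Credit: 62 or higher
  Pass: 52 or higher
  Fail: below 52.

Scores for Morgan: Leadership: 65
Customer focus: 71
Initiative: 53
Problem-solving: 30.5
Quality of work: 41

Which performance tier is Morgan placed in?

Leadership score 65 ≥ 40: minimum met.
Weighted total:
  Leadership 65 × 0.13 = 8.45
  Customer focus 71 × 0.54 = 38.34
  Initiative 53 × 0.13 = 6.89
  Problem-solving 30.5 × 0.07 = 2.135
  Quality of work 41 × 0.13 = 5.33
Sum = 61.145
61.145 is ≥ 52 and < 62 → Pass

Pass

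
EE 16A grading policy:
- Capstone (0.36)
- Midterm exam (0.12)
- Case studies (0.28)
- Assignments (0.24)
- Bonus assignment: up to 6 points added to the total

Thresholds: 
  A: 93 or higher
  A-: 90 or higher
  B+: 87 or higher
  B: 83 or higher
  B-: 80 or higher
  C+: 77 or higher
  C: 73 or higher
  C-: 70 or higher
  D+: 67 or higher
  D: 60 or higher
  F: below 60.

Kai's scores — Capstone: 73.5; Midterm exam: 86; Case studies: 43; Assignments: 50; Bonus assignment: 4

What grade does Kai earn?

D

Weighted total:
  Capstone 73.5 × 0.36 = 26.46
  Midterm exam 86 × 0.12 = 10.32
  Case studies 43 × 0.28 = 12.04
  Assignments 50 × 0.24 = 12
Sum = 60.82
Bonus assignment: 60.82 + 4 = 64.82
64.82 is ≥ 60 and < 67 → D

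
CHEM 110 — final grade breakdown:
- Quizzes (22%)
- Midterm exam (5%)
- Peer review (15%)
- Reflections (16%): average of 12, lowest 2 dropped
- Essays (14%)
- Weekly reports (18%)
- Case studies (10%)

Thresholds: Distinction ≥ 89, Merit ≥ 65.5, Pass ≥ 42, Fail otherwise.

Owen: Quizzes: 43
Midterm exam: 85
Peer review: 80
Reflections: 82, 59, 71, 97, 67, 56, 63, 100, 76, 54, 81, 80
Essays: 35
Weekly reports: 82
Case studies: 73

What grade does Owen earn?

Reflections: drop 54, 56 → average of remaining 10 = 776/10 = 77.6
Weighted total:
  Quizzes 43 × 0.22 = 9.46
  Midterm exam 85 × 0.05 = 4.25
  Peer review 80 × 0.15 = 12
  Reflections 77.6 × 0.16 = 12.416
  Essays 35 × 0.14 = 4.9
  Weekly reports 82 × 0.18 = 14.76
  Case studies 73 × 0.1 = 7.3
Sum = 65.086
65.086 is ≥ 42 and < 65.5 → Pass

Pass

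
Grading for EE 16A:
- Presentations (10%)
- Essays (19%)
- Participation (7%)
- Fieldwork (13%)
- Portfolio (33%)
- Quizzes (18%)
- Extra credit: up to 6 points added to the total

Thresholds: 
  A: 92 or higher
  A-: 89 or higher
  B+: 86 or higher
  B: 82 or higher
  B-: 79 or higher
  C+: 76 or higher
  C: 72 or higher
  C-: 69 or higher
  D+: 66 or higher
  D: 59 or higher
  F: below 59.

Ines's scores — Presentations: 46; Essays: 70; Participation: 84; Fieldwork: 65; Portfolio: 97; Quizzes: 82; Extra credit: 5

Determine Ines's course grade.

Weighted total:
  Presentations 46 × 0.1 = 4.6
  Essays 70 × 0.19 = 13.3
  Participation 84 × 0.07 = 5.88
  Fieldwork 65 × 0.13 = 8.45
  Portfolio 97 × 0.33 = 32.01
  Quizzes 82 × 0.18 = 14.76
Sum = 79
Extra credit: 79 + 5 = 84
84 is ≥ 82 and < 86 → B

B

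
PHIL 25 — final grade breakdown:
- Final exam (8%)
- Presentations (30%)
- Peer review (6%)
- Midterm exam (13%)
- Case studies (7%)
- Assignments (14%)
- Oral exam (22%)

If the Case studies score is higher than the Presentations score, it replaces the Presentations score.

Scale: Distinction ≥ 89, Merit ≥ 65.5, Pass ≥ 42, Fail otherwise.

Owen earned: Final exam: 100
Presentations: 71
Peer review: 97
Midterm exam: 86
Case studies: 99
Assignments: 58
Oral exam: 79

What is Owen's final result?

Merit

Case studies (99) > Presentations (71), so Presentations counts as 99.
Weighted total:
  Final exam 100 × 0.08 = 8
  Presentations 99 × 0.3 = 29.7
  Peer review 97 × 0.06 = 5.82
  Midterm exam 86 × 0.13 = 11.18
  Case studies 99 × 0.07 = 6.93
  Assignments 58 × 0.14 = 8.12
  Oral exam 79 × 0.22 = 17.38
Sum = 87.13
87.13 is ≥ 65.5 and < 89 → Merit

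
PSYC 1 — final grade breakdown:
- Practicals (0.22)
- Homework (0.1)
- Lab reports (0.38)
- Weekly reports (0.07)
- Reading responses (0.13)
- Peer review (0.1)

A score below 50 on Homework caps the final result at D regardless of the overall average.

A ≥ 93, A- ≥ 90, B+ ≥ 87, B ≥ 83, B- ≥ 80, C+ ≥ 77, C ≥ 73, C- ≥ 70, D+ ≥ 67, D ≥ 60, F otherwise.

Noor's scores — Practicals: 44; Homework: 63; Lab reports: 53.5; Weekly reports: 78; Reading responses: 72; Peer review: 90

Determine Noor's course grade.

Homework score 63 ≥ 50: minimum met.
Weighted total:
  Practicals 44 × 0.22 = 9.68
  Homework 63 × 0.1 = 6.3
  Lab reports 53.5 × 0.38 = 20.33
  Weekly reports 78 × 0.07 = 5.46
  Reading responses 72 × 0.13 = 9.36
  Peer review 90 × 0.1 = 9
Sum = 60.13
60.13 is ≥ 60 and < 67 → D

D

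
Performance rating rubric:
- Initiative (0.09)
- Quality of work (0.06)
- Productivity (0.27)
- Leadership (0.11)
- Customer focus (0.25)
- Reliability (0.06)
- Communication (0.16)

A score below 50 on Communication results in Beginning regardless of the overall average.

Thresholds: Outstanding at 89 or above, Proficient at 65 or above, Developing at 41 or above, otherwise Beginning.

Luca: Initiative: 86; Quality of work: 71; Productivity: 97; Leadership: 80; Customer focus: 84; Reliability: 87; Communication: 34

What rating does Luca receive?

Beginning

Communication score 34 < 50: minimum not met.
Weighted total:
  Initiative 86 × 0.09 = 7.74
  Quality of work 71 × 0.06 = 4.26
  Productivity 97 × 0.27 = 26.19
  Leadership 80 × 0.11 = 8.8
  Customer focus 84 × 0.25 = 21
  Reliability 87 × 0.06 = 5.22
  Communication 34 × 0.16 = 5.44
Sum = 78.65
Because the Communication minimum was not met, the result is Beginning.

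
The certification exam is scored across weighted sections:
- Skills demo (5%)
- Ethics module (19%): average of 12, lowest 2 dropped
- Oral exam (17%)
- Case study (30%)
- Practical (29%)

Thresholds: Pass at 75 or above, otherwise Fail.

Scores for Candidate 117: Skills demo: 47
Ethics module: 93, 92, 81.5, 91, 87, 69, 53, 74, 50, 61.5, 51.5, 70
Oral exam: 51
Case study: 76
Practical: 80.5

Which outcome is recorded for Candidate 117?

Ethics module: drop 50, 51.5 → average of remaining 10 = 772/10 = 77.2
Weighted total:
  Skills demo 47 × 0.05 = 2.35
  Ethics module 77.2 × 0.19 = 14.668
  Oral exam 51 × 0.17 = 8.67
  Case study 76 × 0.3 = 22.8
  Practical 80.5 × 0.29 = 23.345
Sum = 71.833
71.833 < 75 → Fail

Fail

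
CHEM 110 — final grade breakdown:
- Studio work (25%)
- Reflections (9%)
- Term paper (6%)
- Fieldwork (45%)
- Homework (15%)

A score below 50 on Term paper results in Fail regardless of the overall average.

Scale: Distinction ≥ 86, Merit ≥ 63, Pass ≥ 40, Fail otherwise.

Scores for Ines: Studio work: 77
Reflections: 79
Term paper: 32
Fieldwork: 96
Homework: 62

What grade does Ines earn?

Term paper score 32 < 50: minimum not met.
Weighted total:
  Studio work 77 × 0.25 = 19.25
  Reflections 79 × 0.09 = 7.11
  Term paper 32 × 0.06 = 1.92
  Fieldwork 96 × 0.45 = 43.2
  Homework 62 × 0.15 = 9.3
Sum = 80.78
Because the Term paper minimum was not met, the result is Fail.

Fail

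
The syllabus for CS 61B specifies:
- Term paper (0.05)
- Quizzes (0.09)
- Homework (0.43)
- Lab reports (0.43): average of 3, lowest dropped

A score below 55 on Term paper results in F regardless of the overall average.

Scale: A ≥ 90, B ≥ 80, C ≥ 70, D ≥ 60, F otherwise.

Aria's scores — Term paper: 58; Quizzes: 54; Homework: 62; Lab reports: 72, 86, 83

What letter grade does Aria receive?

C

Lab reports: drop 72 → average of remaining 2 = 169/2 = 84.5
Term paper score 58 ≥ 55: minimum met.
Weighted total:
  Term paper 58 × 0.05 = 2.9
  Quizzes 54 × 0.09 = 4.86
  Homework 62 × 0.43 = 26.66
  Lab reports 84.5 × 0.43 = 36.335
Sum = 70.755
70.755 is ≥ 70 and < 80 → C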